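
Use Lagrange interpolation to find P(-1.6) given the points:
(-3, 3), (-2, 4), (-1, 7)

Lagrange interpolation formula:
P(x) = Σ yᵢ × Lᵢ(x)
where Lᵢ(x) = Π_{j≠i} (x - xⱼ)/(xᵢ - xⱼ)

L_0(-1.6) = (-1.6 - (-2))/(-3 - (-2)) × (-1.6 - (-1))/(-3 - (-1)) = -0.120000
L_1(-1.6) = (-1.6 - (-3))/(-2 - (-3)) × (-1.6 - (-1))/(-2 - (-1)) = 0.840000
L_2(-1.6) = (-1.6 - (-3))/(-1 - (-3)) × (-1.6 - (-2))/(-1 - (-2)) = 0.280000

P(-1.6) = 3×L_0(-1.6) + 4×L_1(-1.6) + 7×L_2(-1.6)
P(-1.6) = 4.960000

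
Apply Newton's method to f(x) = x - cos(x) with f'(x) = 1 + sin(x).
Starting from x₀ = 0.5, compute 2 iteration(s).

f(x) = x - cos(x)
f'(x) = 1 + sin(x)
x₀ = 0.5

Newton-Raphson formula: x_{n+1} = x_n - f(x_n)/f'(x_n)

Iteration 1:
  f(0.500000) = -0.377583
  f'(0.500000) = 1.479426
  x_1 = 0.500000 - (-0.377583)/1.479426 = 0.755222
Iteration 2:
  f(0.755222) = 0.027103
  f'(0.755222) = 1.685451
  x_2 = 0.755222 - 0.027103/1.685451 = 0.739142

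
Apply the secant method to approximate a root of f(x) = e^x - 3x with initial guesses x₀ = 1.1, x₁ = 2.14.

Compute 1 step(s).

f(x) = e^x - 3x
x₀ = 1.1, x₁ = 2.14

Secant formula: x_{n+1} = x_n - f(x_n)(x_n - x_{n-1})/(f(x_n) - f(x_{n-1}))

Iteration 1:
  f(1.100000) = -0.295834
  f(2.140000) = 2.079438
  x_2 = 2.140000 - 2.079438×(2.140000 - 1.100000)/(2.079438 - (-0.295834))
       = 1.229529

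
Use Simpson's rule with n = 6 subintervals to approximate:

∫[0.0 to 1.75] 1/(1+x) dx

f(x) = 1/(1+x)
a = 0.0, b = 1.75, n = 6
h = (b - a)/n = 0.291667

Simpson's rule: (h/3)[f(x₀) + 4f(x₁) + 2f(x₂) + ... + f(xₙ)]

x_0 = 0.0000, f(x_0) = 1.000000, coefficient = 1
x_1 = 0.2917, f(x_1) = 0.774194, coefficient = 4
x_2 = 0.5833, f(x_2) = 0.631579, coefficient = 2
x_3 = 0.8750, f(x_3) = 0.533333, coefficient = 4
x_4 = 1.1667, f(x_4) = 0.461538, coefficient = 2
x_5 = 1.4583, f(x_5) = 0.406780, coefficient = 4
x_6 = 1.7500, f(x_6) = 0.363636, coefficient = 1

I ≈ (0.291667/3) × 10.407097 = 1.011801
Exact value: 1.011601
Error: 0.000200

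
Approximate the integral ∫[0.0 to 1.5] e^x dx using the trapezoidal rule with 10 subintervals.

f(x) = e^x
a = 0.0, b = 1.5, n = 10
h = (b - a)/n = 0.150000

Trapezoidal rule: (h/2)[f(x₀) + 2f(x₁) + 2f(x₂) + ... + f(xₙ)]

x_0 = 0.0000, f(x_0) = 1.000000, coefficient = 1
x_1 = 0.1500, f(x_1) = 1.161834, coefficient = 2
x_2 = 0.3000, f(x_2) = 1.349859, coefficient = 2
x_3 = 0.4500, f(x_3) = 1.568312, coefficient = 2
x_4 = 0.6000, f(x_4) = 1.822119, coefficient = 2
x_5 = 0.7500, f(x_5) = 2.117000, coefficient = 2
x_6 = 0.9000, f(x_6) = 2.459603, coefficient = 2
x_7 = 1.0500, f(x_7) = 2.857651, coefficient = 2
x_8 = 1.2000, f(x_8) = 3.320117, coefficient = 2
x_9 = 1.3500, f(x_9) = 3.857426, coefficient = 2
x_10 = 1.5000, f(x_10) = 4.481689, coefficient = 1

I ≈ (0.150000/2) × 46.509531 = 3.488215
Exact value: 3.481689
Error: 0.006526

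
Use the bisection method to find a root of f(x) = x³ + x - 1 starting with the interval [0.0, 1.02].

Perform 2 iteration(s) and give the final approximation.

f(x) = x³ + x - 1
Initial interval: [0.0, 1.02]

Iteration 1:
  c_1 = (0.000000 + 1.020000)/2 = 0.510000
  f(c_1) = f(0.510000) = -0.357349
  f(a) × f(c) ≥ 0, new interval: [0.510000, 1.020000]
Iteration 2:
  c_2 = (0.510000 + 1.020000)/2 = 0.765000
  f(c_2) = f(0.765000) = 0.212697
  f(a) × f(c) < 0, new interval: [0.510000, 0.765000]

After 2 iteration(s), the approximation is c_2 = 0.765000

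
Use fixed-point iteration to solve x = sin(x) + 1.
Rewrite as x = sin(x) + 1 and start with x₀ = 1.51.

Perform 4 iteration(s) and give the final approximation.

Equation: x = sin(x) + 1
Fixed-point form: x = sin(x) + 1
x₀ = 1.51

x_1 = g(1.510000) = 1.998152
x_2 = g(1.998152) = 1.910065
x_3 = g(1.910065) = 1.942998
x_4 = g(1.942998) = 1.931529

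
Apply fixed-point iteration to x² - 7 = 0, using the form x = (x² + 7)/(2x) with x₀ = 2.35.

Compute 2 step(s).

Equation: x² - 7 = 0
Fixed-point form: x = (x² + 7)/(2x)
x₀ = 2.35

x_1 = g(2.350000) = 2.664362
x_2 = g(2.664362) = 2.645816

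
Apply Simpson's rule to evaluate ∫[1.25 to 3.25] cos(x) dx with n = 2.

f(x) = cos(x)
a = 1.25, b = 3.25, n = 2
h = (b - a)/n = 1.000000

Simpson's rule: (h/3)[f(x₀) + 4f(x₁) + 2f(x₂) + ... + f(xₙ)]

x_0 = 1.2500, f(x_0) = 0.315322, coefficient = 1
x_1 = 2.2500, f(x_1) = -0.628174, coefficient = 4
x_2 = 3.2500, f(x_2) = -0.994130, coefficient = 1

I ≈ (1.000000/3) × -3.191502 = -1.063834
Exact value: -1.057180
Error: 0.006654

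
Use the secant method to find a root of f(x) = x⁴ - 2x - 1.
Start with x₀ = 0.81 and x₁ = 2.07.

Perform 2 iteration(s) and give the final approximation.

f(x) = x⁴ - 2x - 1
x₀ = 0.81, x₁ = 2.07

Secant formula: x_{n+1} = x_n - f(x_n)(x_n - x_{n-1})/(f(x_n) - f(x_{n-1}))

Iteration 1:
  f(0.810000) = -2.189533
  f(2.070000) = 13.220368
  x_2 = 2.070000 - 13.220368×(2.070000 - 0.810000)/(13.220368 - (-2.189533))
       = 0.989028
Iteration 2:
  f(2.070000) = 13.220368
  f(0.989028) = -2.021226
  x_3 = 0.989028 - (-2.021226)×(0.989028 - 2.070000)/(-2.021226 - 13.220368)
       = 1.132379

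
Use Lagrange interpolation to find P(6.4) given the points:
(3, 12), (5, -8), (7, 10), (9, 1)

Lagrange interpolation formula:
P(x) = Σ yᵢ × Lᵢ(x)
where Lᵢ(x) = Π_{j≠i} (x - xⱼ)/(xᵢ - xⱼ)

L_0(6.4) = (6.4 - 5)/(3 - 5) × (6.4 - 7)/(3 - 7) × (6.4 - 9)/(3 - 9) = -0.045500
L_1(6.4) = (6.4 - 3)/(5 - 3) × (6.4 - 7)/(5 - 7) × (6.4 - 9)/(5 - 9) = 0.331500
L_2(6.4) = (6.4 - 3)/(7 - 3) × (6.4 - 5)/(7 - 5) × (6.4 - 9)/(7 - 9) = 0.773500
L_3(6.4) = (6.4 - 3)/(9 - 3) × (6.4 - 5)/(9 - 5) × (6.4 - 7)/(9 - 7) = -0.059500

P(6.4) = 12×L_0(6.4) + (-8)×L_1(6.4) + 10×L_2(6.4) + 1×L_3(6.4)
P(6.4) = 4.477500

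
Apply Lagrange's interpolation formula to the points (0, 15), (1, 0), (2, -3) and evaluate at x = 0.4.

Lagrange interpolation formula:
P(x) = Σ yᵢ × Lᵢ(x)
where Lᵢ(x) = Π_{j≠i} (x - xⱼ)/(xᵢ - xⱼ)

L_0(0.4) = (0.4 - 1)/(0 - 1) × (0.4 - 2)/(0 - 2) = 0.480000
L_1(0.4) = (0.4 - 0)/(1 - 0) × (0.4 - 2)/(1 - 2) = 0.640000
L_2(0.4) = (0.4 - 0)/(2 - 0) × (0.4 - 1)/(2 - 1) = -0.120000

P(0.4) = 15×L_0(0.4) + 0×L_1(0.4) + (-3)×L_2(0.4)
P(0.4) = 7.560000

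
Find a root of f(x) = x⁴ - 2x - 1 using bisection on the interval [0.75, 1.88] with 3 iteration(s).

f(x) = x⁴ - 2x - 1
Initial interval: [0.75, 1.88]

Iteration 1:
  c_1 = (0.750000 + 1.880000)/2 = 1.315000
  f(c_1) = f(1.315000) = -0.639781
  f(a) × f(c) ≥ 0, new interval: [1.315000, 1.880000]
Iteration 2:
  c_2 = (1.315000 + 1.880000)/2 = 1.597500
  f(c_2) = f(1.597500) = 2.317736
  f(a) × f(c) < 0, new interval: [1.315000, 1.597500]
Iteration 3:
  c_3 = (1.315000 + 1.597500)/2 = 1.456250
  f(c_3) = f(1.456250) = 0.584716
  f(a) × f(c) < 0, new interval: [1.315000, 1.456250]

After 3 iteration(s), the approximation is c_3 = 1.456250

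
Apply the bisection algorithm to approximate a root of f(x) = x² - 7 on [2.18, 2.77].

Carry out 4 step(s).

f(x) = x² - 7
Initial interval: [2.18, 2.77]

Iteration 1:
  c_1 = (2.180000 + 2.770000)/2 = 2.475000
  f(c_1) = f(2.475000) = -0.874375
  f(a) × f(c) ≥ 0, new interval: [2.475000, 2.770000]
Iteration 2:
  c_2 = (2.475000 + 2.770000)/2 = 2.622500
  f(c_2) = f(2.622500) = -0.122494
  f(a) × f(c) ≥ 0, new interval: [2.622500, 2.770000]
Iteration 3:
  c_3 = (2.622500 + 2.770000)/2 = 2.696250
  f(c_3) = f(2.696250) = 0.269764
  f(a) × f(c) < 0, new interval: [2.622500, 2.696250]
Iteration 4:
  c_4 = (2.622500 + 2.696250)/2 = 2.659375
  f(c_4) = f(2.659375) = 0.072275
  f(a) × f(c) < 0, new interval: [2.622500, 2.659375]

After 4 iteration(s), the approximation is c_4 = 2.659375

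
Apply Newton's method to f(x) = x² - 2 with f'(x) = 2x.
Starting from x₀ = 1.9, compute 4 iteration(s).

f(x) = x² - 2
f'(x) = 2x
x₀ = 1.9

Newton-Raphson formula: x_{n+1} = x_n - f(x_n)/f'(x_n)

Iteration 1:
  f(1.900000) = 1.610000
  f'(1.900000) = 3.800000
  x_1 = 1.900000 - 1.610000/3.800000 = 1.476316
Iteration 2:
  f(1.476316) = 0.179508
  f'(1.476316) = 2.952632
  x_2 = 1.476316 - 0.179508/2.952632 = 1.415520
Iteration 3:
  f(1.415520) = 0.003696
  f'(1.415520) = 2.831039
  x_3 = 1.415520 - 0.003696/2.831039 = 1.414214
Iteration 4:
  f(1.414214) = 0.000002
  f'(1.414214) = 2.828428
  x_4 = 1.414214 - 0.000002/2.828428 = 1.414214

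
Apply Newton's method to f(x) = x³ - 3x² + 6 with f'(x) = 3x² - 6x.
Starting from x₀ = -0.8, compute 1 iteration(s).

f(x) = x³ - 3x² + 6
f'(x) = 3x² - 6x
x₀ = -0.8

Newton-Raphson formula: x_{n+1} = x_n - f(x_n)/f'(x_n)

Iteration 1:
  f(-0.800000) = 3.568000
  f'(-0.800000) = 6.720000
  x_1 = -0.800000 - 3.568000/6.720000 = -1.330952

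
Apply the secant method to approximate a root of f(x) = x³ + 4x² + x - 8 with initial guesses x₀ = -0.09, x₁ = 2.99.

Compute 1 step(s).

f(x) = x³ + 4x² + x - 8
x₀ = -0.09, x₁ = 2.99

Secant formula: x_{n+1} = x_n - f(x_n)(x_n - x_{n-1})/(f(x_n) - f(x_{n-1}))

Iteration 1:
  f(-0.090000) = -8.058329
  f(2.990000) = 57.481299
  x_2 = 2.990000 - 57.481299×(2.990000 - (-0.090000))/(57.481299 - (-8.058329))
       = 0.288697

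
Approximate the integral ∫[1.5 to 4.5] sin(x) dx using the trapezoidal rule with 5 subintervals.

f(x) = sin(x)
a = 1.5, b = 4.5, n = 5
h = (b - a)/n = 0.600000

Trapezoidal rule: (h/2)[f(x₀) + 2f(x₁) + 2f(x₂) + ... + f(xₙ)]

x_0 = 1.5000, f(x_0) = 0.997495, coefficient = 1
x_1 = 2.1000, f(x_1) = 0.863209, coefficient = 2
x_2 = 2.7000, f(x_2) = 0.427380, coefficient = 2
x_3 = 3.3000, f(x_3) = -0.157746, coefficient = 2
x_4 = 3.9000, f(x_4) = -0.687766, coefficient = 2
x_5 = 4.5000, f(x_5) = -0.977530, coefficient = 1

I ≈ (0.600000/2) × 0.910120 = 0.273036
Exact value: 0.281533
Error: 0.008497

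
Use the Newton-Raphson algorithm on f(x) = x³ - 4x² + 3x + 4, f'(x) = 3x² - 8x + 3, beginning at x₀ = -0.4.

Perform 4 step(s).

f(x) = x³ - 4x² + 3x + 4
f'(x) = 3x² - 8x + 3
x₀ = -0.4

Newton-Raphson formula: x_{n+1} = x_n - f(x_n)/f'(x_n)

Iteration 1:
  f(-0.400000) = 2.096000
  f'(-0.400000) = 6.680000
  x_1 = -0.400000 - 2.096000/6.680000 = -0.713772
Iteration 2:
  f(-0.713772) = -0.542848
  f'(-0.713772) = 10.238593
  x_2 = -0.713772 - (-0.542848)/10.238593 = -0.660753
Iteration 3:
  f(-0.660753) = -0.017115
  f'(-0.660753) = 9.595803
  x_3 = -0.660753 - (-0.017115)/9.595803 = -0.658969
Iteration 4:
  f(-0.658969) = -0.000019
  f'(-0.658969) = 9.574473
  x_4 = -0.658969 - (-0.000019)/9.574473 = -0.658967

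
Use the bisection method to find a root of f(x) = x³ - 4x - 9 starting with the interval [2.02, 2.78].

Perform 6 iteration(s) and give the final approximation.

f(x) = x³ - 4x - 9
Initial interval: [2.02, 2.78]

Iteration 1:
  c_1 = (2.020000 + 2.780000)/2 = 2.400000
  f(c_1) = f(2.400000) = -4.776000
  f(a) × f(c) ≥ 0, new interval: [2.400000, 2.780000]
Iteration 2:
  c_2 = (2.400000 + 2.780000)/2 = 2.590000
  f(c_2) = f(2.590000) = -1.986021
  f(a) × f(c) ≥ 0, new interval: [2.590000, 2.780000]
Iteration 3:
  c_3 = (2.590000 + 2.780000)/2 = 2.685000
  f(c_3) = f(2.685000) = -0.383231
  f(a) × f(c) ≥ 0, new interval: [2.685000, 2.780000]
Iteration 4:
  c_4 = (2.685000 + 2.780000)/2 = 2.732500
  f(c_4) = f(2.732500) = 0.472365
  f(a) × f(c) < 0, new interval: [2.685000, 2.732500]
Iteration 5:
  c_5 = (2.685000 + 2.732500)/2 = 2.708750
  f(c_5) = f(2.708750) = 0.039983
  f(a) × f(c) < 0, new interval: [2.685000, 2.708750]
Iteration 6:
  c_6 = (2.685000 + 2.708750)/2 = 2.696875
  f(c_6) = f(2.696875) = -0.172765
  f(a) × f(c) ≥ 0, new interval: [2.696875, 2.708750]

After 6 iteration(s), the approximation is c_6 = 2.696875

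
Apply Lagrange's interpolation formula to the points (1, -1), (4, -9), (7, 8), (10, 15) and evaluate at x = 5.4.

Lagrange interpolation formula:
P(x) = Σ yᵢ × Lᵢ(x)
where Lᵢ(x) = Π_{j≠i} (x - xⱼ)/(xᵢ - xⱼ)

L_0(5.4) = (5.4 - 4)/(1 - 4) × (5.4 - 7)/(1 - 7) × (5.4 - 10)/(1 - 10) = -0.063605
L_1(5.4) = (5.4 - 1)/(4 - 1) × (5.4 - 7)/(4 - 7) × (5.4 - 10)/(4 - 10) = 0.599704
L_2(5.4) = (5.4 - 1)/(7 - 1) × (5.4 - 4)/(7 - 4) × (5.4 - 10)/(7 - 10) = 0.524741
L_3(5.4) = (5.4 - 1)/(10 - 1) × (5.4 - 4)/(10 - 4) × (5.4 - 7)/(10 - 7) = -0.060840

P(5.4) = (-1)×L_0(5.4) + (-9)×L_1(5.4) + 8×L_2(5.4) + 15×L_3(5.4)
P(5.4) = -2.048395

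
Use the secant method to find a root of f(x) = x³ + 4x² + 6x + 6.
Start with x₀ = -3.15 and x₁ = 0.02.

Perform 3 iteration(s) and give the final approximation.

f(x) = x³ + 4x² + 6x + 6
x₀ = -3.15, x₁ = 0.02

Secant formula: x_{n+1} = x_n - f(x_n)(x_n - x_{n-1})/(f(x_n) - f(x_{n-1}))

Iteration 1:
  f(-3.150000) = -4.465875
  f(0.020000) = 6.121608
  x_2 = 0.020000 - 6.121608×(0.020000 - (-3.150000))/(6.121608 - (-4.465875))
       = -1.812872
Iteration 2:
  f(0.020000) = 6.121608
  f(-1.812872) = 2.310775
  x_3 = -1.812872 - 2.310775×(-1.812872 - 0.020000)/(2.310775 - 6.121608)
       = -2.924270
Iteration 3:
  f(-1.812872) = 2.310775
  f(-2.924270) = -2.346674
  x_4 = -2.924270 - (-2.346674)×(-2.924270 - (-1.812872))/(-2.346674 - 2.310775)
       = -2.364288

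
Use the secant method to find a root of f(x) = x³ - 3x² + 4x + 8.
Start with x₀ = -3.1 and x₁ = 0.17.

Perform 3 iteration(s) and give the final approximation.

f(x) = x³ - 3x² + 4x + 8
x₀ = -3.1, x₁ = 0.17

Secant formula: x_{n+1} = x_n - f(x_n)(x_n - x_{n-1})/(f(x_n) - f(x_{n-1}))

Iteration 1:
  f(-3.100000) = -63.021000
  f(0.170000) = 8.598213
  x_2 = 0.170000 - 8.598213×(0.170000 - (-3.100000))/(8.598213 - (-63.021000))
       = -0.222578
Iteration 2:
  f(0.170000) = 8.598213
  f(-0.222578) = 6.950036
  x_3 = -0.222578 - 6.950036×(-0.222578 - 0.170000)/(6.950036 - 8.598213)
       = -1.878004
Iteration 3:
  f(-0.222578) = 6.950036
  f(-1.878004) = -16.716243
  x_4 = -1.878004 - (-16.716243)×(-1.878004 - (-0.222578))/(-16.716243 - 6.950036)
       = -0.708724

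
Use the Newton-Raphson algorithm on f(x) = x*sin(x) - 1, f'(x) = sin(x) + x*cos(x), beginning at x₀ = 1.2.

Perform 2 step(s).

f(x) = x*sin(x) - 1
f'(x) = sin(x) + x*cos(x)
x₀ = 1.2

Newton-Raphson formula: x_{n+1} = x_n - f(x_n)/f'(x_n)

Iteration 1:
  f(1.200000) = 0.118447
  f'(1.200000) = 1.366868
  x_1 = 1.200000 - 0.118447/1.366868 = 1.113344
Iteration 2:
  f(1.113344) = -0.001129
  f'(1.113344) = 1.388904
  x_2 = 1.113344 - (-0.001129)/1.388904 = 1.114157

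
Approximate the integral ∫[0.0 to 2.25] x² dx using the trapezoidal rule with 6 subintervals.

f(x) = x²
a = 0.0, b = 2.25, n = 6
h = (b - a)/n = 0.375000

Trapezoidal rule: (h/2)[f(x₀) + 2f(x₁) + 2f(x₂) + ... + f(xₙ)]

x_0 = 0.0000, f(x_0) = 0.000000, coefficient = 1
x_1 = 0.3750, f(x_1) = 0.140625, coefficient = 2
x_2 = 0.7500, f(x_2) = 0.562500, coefficient = 2
x_3 = 1.1250, f(x_3) = 1.265625, coefficient = 2
x_4 = 1.5000, f(x_4) = 2.250000, coefficient = 2
x_5 = 1.8750, f(x_5) = 3.515625, coefficient = 2
x_6 = 2.2500, f(x_6) = 5.062500, coefficient = 1

I ≈ (0.375000/2) × 20.531250 = 3.849609
Exact value: 3.796875
Error: 0.052734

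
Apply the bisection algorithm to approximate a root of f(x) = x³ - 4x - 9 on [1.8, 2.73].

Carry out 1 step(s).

f(x) = x³ - 4x - 9
Initial interval: [1.8, 2.73]

Iteration 1:
  c_1 = (1.800000 + 2.730000)/2 = 2.265000
  f(c_1) = f(2.265000) = -6.440040
  f(a) × f(c) ≥ 0, new interval: [2.265000, 2.730000]

After 1 iteration(s), the approximation is c_1 = 2.265000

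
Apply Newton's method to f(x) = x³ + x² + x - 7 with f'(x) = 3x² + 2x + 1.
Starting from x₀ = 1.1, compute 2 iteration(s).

f(x) = x³ + x² + x - 7
f'(x) = 3x² + 2x + 1
x₀ = 1.1

Newton-Raphson formula: x_{n+1} = x_n - f(x_n)/f'(x_n)

Iteration 1:
  f(1.100000) = -3.359000
  f'(1.100000) = 6.830000
  x_1 = 1.100000 - (-3.359000)/6.830000 = 1.591801
Iteration 2:
  f(1.591801) = 1.158984
  f'(1.591801) = 11.785092
  x_2 = 1.591801 - 1.158984/11.785092 = 1.493458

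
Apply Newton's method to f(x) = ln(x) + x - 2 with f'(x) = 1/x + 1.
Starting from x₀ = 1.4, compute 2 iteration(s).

f(x) = ln(x) + x - 2
f'(x) = 1/x + 1
x₀ = 1.4

Newton-Raphson formula: x_{n+1} = x_n - f(x_n)/f'(x_n)

Iteration 1:
  f(1.400000) = -0.263528
  f'(1.400000) = 1.714286
  x_1 = 1.400000 - (-0.263528)/1.714286 = 1.553725
Iteration 2:
  f(1.553725) = -0.005621
  f'(1.553725) = 1.643615
  x_2 = 1.553725 - (-0.005621)/1.643615 = 1.557144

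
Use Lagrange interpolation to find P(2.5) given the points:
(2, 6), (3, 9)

Lagrange interpolation formula:
P(x) = Σ yᵢ × Lᵢ(x)
where Lᵢ(x) = Π_{j≠i} (x - xⱼ)/(xᵢ - xⱼ)

L_0(2.5) = (2.5 - 3)/(2 - 3) = 0.500000
L_1(2.5) = (2.5 - 2)/(3 - 2) = 0.500000

P(2.5) = 6×L_0(2.5) + 9×L_1(2.5)
P(2.5) = 7.500000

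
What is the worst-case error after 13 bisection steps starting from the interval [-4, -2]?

Bisection error bound: |error| ≤ (b-a)/2^n
|error| ≤ (-2 - (-4))/2^13 = 2/2^13
|error| ≤ 0.0002441406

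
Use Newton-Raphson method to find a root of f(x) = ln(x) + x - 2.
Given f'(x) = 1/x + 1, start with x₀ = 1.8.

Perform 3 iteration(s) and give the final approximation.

f(x) = ln(x) + x - 2
f'(x) = 1/x + 1
x₀ = 1.8

Newton-Raphson formula: x_{n+1} = x_n - f(x_n)/f'(x_n)

Iteration 1:
  f(1.800000) = 0.387787
  f'(1.800000) = 1.555556
  x_1 = 1.800000 - 0.387787/1.555556 = 1.550709
Iteration 2:
  f(1.550709) = -0.010579
  f'(1.550709) = 1.644866
  x_2 = 1.550709 - (-0.010579)/1.644866 = 1.557140
Iteration 3:
  f(1.557140) = -0.000009
  f'(1.557140) = 1.642203
  x_3 = 1.557140 - (-0.000009)/1.642203 = 1.557146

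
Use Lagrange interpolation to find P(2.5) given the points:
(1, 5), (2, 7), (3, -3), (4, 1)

Lagrange interpolation formula:
P(x) = Σ yᵢ × Lᵢ(x)
where Lᵢ(x) = Π_{j≠i} (x - xⱼ)/(xᵢ - xⱼ)

L_0(2.5) = (2.5 - 2)/(1 - 2) × (2.5 - 3)/(1 - 3) × (2.5 - 4)/(1 - 4) = -0.062500
L_1(2.5) = (2.5 - 1)/(2 - 1) × (2.5 - 3)/(2 - 3) × (2.5 - 4)/(2 - 4) = 0.562500
L_2(2.5) = (2.5 - 1)/(3 - 1) × (2.5 - 2)/(3 - 2) × (2.5 - 4)/(3 - 4) = 0.562500
L_3(2.5) = (2.5 - 1)/(4 - 1) × (2.5 - 2)/(4 - 2) × (2.5 - 3)/(4 - 3) = -0.062500

P(2.5) = 5×L_0(2.5) + 7×L_1(2.5) + (-3)×L_2(2.5) + 1×L_3(2.5)
P(2.5) = 1.875000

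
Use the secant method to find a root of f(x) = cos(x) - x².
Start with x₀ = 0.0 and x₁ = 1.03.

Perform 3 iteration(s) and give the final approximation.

f(x) = cos(x) - x²
x₀ = 0.0, x₁ = 1.03

Secant formula: x_{n+1} = x_n - f(x_n)(x_n - x_{n-1})/(f(x_n) - f(x_{n-1}))

Iteration 1:
  f(0.000000) = 1.000000
  f(1.030000) = -0.546081
  x_2 = 1.030000 - (-0.546081)×(1.030000 - 0.000000)/(-0.546081 - 1.000000)
       = 0.666200
Iteration 2:
  f(1.030000) = -0.546081
  f(0.666200) = 0.342352
  x_3 = 0.666200 - 0.342352×(0.666200 - 1.030000)/(0.342352 - (-0.546081))
       = 0.806388
Iteration 3:
  f(0.666200) = 0.342352
  f(0.806388) = 0.041848
  x_4 = 0.806388 - 0.041848×(0.806388 - 0.666200)/(0.041848 - 0.342352)
       = 0.825911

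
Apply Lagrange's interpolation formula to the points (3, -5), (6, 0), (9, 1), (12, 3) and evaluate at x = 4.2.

Lagrange interpolation formula:
P(x) = Σ yᵢ × Lᵢ(x)
where Lᵢ(x) = Π_{j≠i} (x - xⱼ)/(xᵢ - xⱼ)

L_0(4.2) = (4.2 - 6)/(3 - 6) × (4.2 - 9)/(3 - 9) × (4.2 - 12)/(3 - 12) = 0.416000
L_1(4.2) = (4.2 - 3)/(6 - 3) × (4.2 - 9)/(6 - 9) × (4.2 - 12)/(6 - 12) = 0.832000
L_2(4.2) = (4.2 - 3)/(9 - 3) × (4.2 - 6)/(9 - 6) × (4.2 - 12)/(9 - 12) = -0.312000
L_3(4.2) = (4.2 - 3)/(12 - 3) × (4.2 - 6)/(12 - 6) × (4.2 - 9)/(12 - 9) = 0.064000

P(4.2) = (-5)×L_0(4.2) + 0×L_1(4.2) + 1×L_2(4.2) + 3×L_3(4.2)
P(4.2) = -2.200000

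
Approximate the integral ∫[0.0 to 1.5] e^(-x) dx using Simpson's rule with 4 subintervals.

f(x) = e^(-x)
a = 0.0, b = 1.5, n = 4
h = (b - a)/n = 0.375000

Simpson's rule: (h/3)[f(x₀) + 4f(x₁) + 2f(x₂) + ... + f(xₙ)]

x_0 = 0.0000, f(x_0) = 1.000000, coefficient = 1
x_1 = 0.3750, f(x_1) = 0.687289, coefficient = 4
x_2 = 0.7500, f(x_2) = 0.472367, coefficient = 2
x_3 = 1.1250, f(x_3) = 0.324652, coefficient = 4
x_4 = 1.5000, f(x_4) = 0.223130, coefficient = 1

I ≈ (0.375000/3) × 6.215630 = 0.776954
Exact value: 0.776870
Error: 0.000084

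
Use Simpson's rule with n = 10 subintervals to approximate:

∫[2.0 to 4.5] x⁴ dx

f(x) = x⁴
a = 2.0, b = 4.5, n = 10
h = (b - a)/n = 0.250000

Simpson's rule: (h/3)[f(x₀) + 4f(x₁) + 2f(x₂) + ... + f(xₙ)]

x_0 = 2.0000, f(x_0) = 16.000000, coefficient = 1
x_1 = 2.2500, f(x_1) = 25.628906, coefficient = 4
x_2 = 2.5000, f(x_2) = 39.062500, coefficient = 2
x_3 = 2.7500, f(x_3) = 57.191406, coefficient = 4
x_4 = 3.0000, f(x_4) = 81.000000, coefficient = 2
x_5 = 3.2500, f(x_5) = 111.566406, coefficient = 4
x_6 = 3.5000, f(x_6) = 150.062500, coefficient = 2
x_7 = 3.7500, f(x_7) = 197.753906, coefficient = 4
x_8 = 4.0000, f(x_8) = 256.000000, coefficient = 2
x_9 = 4.2500, f(x_9) = 326.253906, coefficient = 4
x_10 = 4.5000, f(x_10) = 410.062500, coefficient = 1

I ≈ (0.250000/3) × 4351.890625 = 362.657552
Exact value: 362.656250
Error: 0.001302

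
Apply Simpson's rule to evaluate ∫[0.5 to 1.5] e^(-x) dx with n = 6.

f(x) = e^(-x)
a = 0.5, b = 1.5, n = 6
h = (b - a)/n = 0.166667

Simpson's rule: (h/3)[f(x₀) + 4f(x₁) + 2f(x₂) + ... + f(xₙ)]

x_0 = 0.5000, f(x_0) = 0.606531, coefficient = 1
x_1 = 0.6667, f(x_1) = 0.513417, coefficient = 4
x_2 = 0.8333, f(x_2) = 0.434598, coefficient = 2
x_3 = 1.0000, f(x_3) = 0.367879, coefficient = 4
x_4 = 1.1667, f(x_4) = 0.311403, coefficient = 2
x_5 = 1.3333, f(x_5) = 0.263597, coefficient = 4
x_6 = 1.5000, f(x_6) = 0.223130, coefficient = 1

I ≈ (0.166667/3) × 6.901238 = 0.383402
Exact value: 0.383400
Error: 0.000002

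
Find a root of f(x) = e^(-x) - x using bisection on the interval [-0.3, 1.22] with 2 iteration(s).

f(x) = e^(-x) - x
Initial interval: [-0.3, 1.22]

Iteration 1:
  c_1 = (-0.300000 + 1.220000)/2 = 0.460000
  f(c_1) = f(0.460000) = 0.171284
  f(a) × f(c) ≥ 0, new interval: [0.460000, 1.220000]
Iteration 2:
  c_2 = (0.460000 + 1.220000)/2 = 0.840000
  f(c_2) = f(0.840000) = -0.408289
  f(a) × f(c) < 0, new interval: [0.460000, 0.840000]

After 2 iteration(s), the approximation is c_2 = 0.840000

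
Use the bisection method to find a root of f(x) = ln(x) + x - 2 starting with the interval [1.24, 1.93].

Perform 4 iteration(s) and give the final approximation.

f(x) = ln(x) + x - 2
Initial interval: [1.24, 1.93]

Iteration 1:
  c_1 = (1.240000 + 1.930000)/2 = 1.585000
  f(c_1) = f(1.585000) = 0.045584
  f(a) × f(c) < 0, new interval: [1.240000, 1.585000]
Iteration 2:
  c_2 = (1.240000 + 1.585000)/2 = 1.412500
  f(c_2) = f(1.412500) = -0.242139
  f(a) × f(c) ≥ 0, new interval: [1.412500, 1.585000]
Iteration 3:
  c_3 = (1.412500 + 1.585000)/2 = 1.498750
  f(c_3) = f(1.498750) = -0.096619
  f(a) × f(c) ≥ 0, new interval: [1.498750, 1.585000]
Iteration 4:
  c_4 = (1.498750 + 1.585000)/2 = 1.541875
  f(c_4) = f(1.541875) = -0.025126
  f(a) × f(c) ≥ 0, new interval: [1.541875, 1.585000]

After 4 iteration(s), the approximation is c_4 = 1.541875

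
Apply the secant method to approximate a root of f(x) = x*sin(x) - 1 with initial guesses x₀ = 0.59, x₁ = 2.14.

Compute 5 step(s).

f(x) = x*sin(x) - 1
x₀ = 0.59, x₁ = 2.14

Secant formula: x_{n+1} = x_n - f(x_n)(x_n - x_{n-1})/(f(x_n) - f(x_{n-1}))

Iteration 1:
  f(0.590000) = -0.671747
  f(2.140000) = 0.802587
  x_2 = 2.140000 - 0.802587×(2.140000 - 0.590000)/(0.802587 - (-0.671747))
       = 1.296222
Iteration 2:
  f(2.140000) = 0.802587
  f(1.296222) = 0.247667
  x_3 = 1.296222 - 0.247667×(1.296222 - 2.140000)/(0.247667 - 0.802587)
       = 0.919635
Iteration 3:
  f(1.296222) = 0.247667
  f(0.919635) = -0.268540
  x_4 = 0.919635 - (-0.268540)×(0.919635 - 1.296222)/(-0.268540 - 0.247667)
       = 1.115543
Iteration 4:
  f(0.919635) = -0.268540
  f(1.115543) = 0.001924
  x_5 = 1.115543 - 0.001924×(1.115543 - 0.919635)/(0.001924 - (-0.268540))
       = 1.114149
Iteration 5:
  f(1.115543) = 0.001924
  f(1.114149) = -0.000011
  x_6 = 1.114149 - (-0.000011)×(1.114149 - 1.115543)/(-0.000011 - 0.001924)
       = 1.114157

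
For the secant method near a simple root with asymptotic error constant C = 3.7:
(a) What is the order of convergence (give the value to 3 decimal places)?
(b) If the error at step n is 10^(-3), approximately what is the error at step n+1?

(a) Secant method has superlinear convergence with order φ = (1+√5)/2 ≈ 1.618.
    This means |e_{n+1}| ≈ C|e_n|^1.618.

(b) With |e_n| = 10^(-3) and C = 3.7:
    |e_{n+1}| ≈ 3.7 × (10^(-3))^1.618 = 3.7 × 10^(-4.85)

(a) ≈ 1.618 (golden ratio); (b) |e_{n+1}| ≈ 5.177e-05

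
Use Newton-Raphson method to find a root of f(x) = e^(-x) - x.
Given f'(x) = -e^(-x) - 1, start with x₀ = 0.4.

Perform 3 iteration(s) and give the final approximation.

f(x) = e^(-x) - x
f'(x) = -e^(-x) - 1
x₀ = 0.4

Newton-Raphson formula: x_{n+1} = x_n - f(x_n)/f'(x_n)

Iteration 1:
  f(0.400000) = 0.270320
  f'(0.400000) = -1.670320
  x_1 = 0.400000 - 0.270320/(-1.670320) = 0.561837
Iteration 2:
  f(0.561837) = 0.008323
  f'(0.561837) = -1.570161
  x_2 = 0.561837 - 0.008323/(-1.570161) = 0.567138
Iteration 3:
  f(0.567138) = 0.000008
  f'(0.567138) = -1.567146
  x_3 = 0.567138 - 0.000008/(-1.567146) = 0.567143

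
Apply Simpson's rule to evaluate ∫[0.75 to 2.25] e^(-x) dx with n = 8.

f(x) = e^(-x)
a = 0.75, b = 2.25, n = 8
h = (b - a)/n = 0.187500

Simpson's rule: (h/3)[f(x₀) + 4f(x₁) + 2f(x₂) + ... + f(xₙ)]

x_0 = 0.7500, f(x_0) = 0.472367, coefficient = 1
x_1 = 0.9375, f(x_1) = 0.391606, coefficient = 4
x_2 = 1.1250, f(x_2) = 0.324652, coefficient = 2
x_3 = 1.3125, f(x_3) = 0.269146, coefficient = 4
x_4 = 1.5000, f(x_4) = 0.223130, coefficient = 2
x_5 = 1.6875, f(x_5) = 0.184981, coefficient = 4
x_6 = 1.8750, f(x_6) = 0.153355, coefficient = 2
x_7 = 2.0625, f(x_7) = 0.127136, coefficient = 4
x_8 = 2.2500, f(x_8) = 0.105399, coefficient = 1

I ≈ (0.187500/3) × 5.871517 = 0.366970
Exact value: 0.366967
Error: 0.000003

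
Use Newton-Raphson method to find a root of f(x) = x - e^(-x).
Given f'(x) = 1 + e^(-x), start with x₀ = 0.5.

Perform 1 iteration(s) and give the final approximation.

f(x) = x - e^(-x)
f'(x) = 1 + e^(-x)
x₀ = 0.5

Newton-Raphson formula: x_{n+1} = x_n - f(x_n)/f'(x_n)

Iteration 1:
  f(0.500000) = -0.106531
  f'(0.500000) = 1.606531
  x_1 = 0.500000 - (-0.106531)/1.606531 = 0.566311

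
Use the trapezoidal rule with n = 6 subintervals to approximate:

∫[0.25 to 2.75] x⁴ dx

f(x) = x⁴
a = 0.25, b = 2.75, n = 6
h = (b - a)/n = 0.416667

Trapezoidal rule: (h/2)[f(x₀) + 2f(x₁) + 2f(x₂) + ... + f(xₙ)]

x_0 = 0.2500, f(x_0) = 0.003906, coefficient = 1
x_1 = 0.6667, f(x_1) = 0.197531, coefficient = 2
x_2 = 1.0833, f(x_2) = 1.377363, coefficient = 2
x_3 = 1.5000, f(x_3) = 5.062500, coefficient = 2
x_4 = 1.9167, f(x_4) = 13.495419, coefficient = 2
x_5 = 2.3333, f(x_5) = 29.641975, coefficient = 2
x_6 = 2.7500, f(x_6) = 57.191406, coefficient = 1

I ≈ (0.416667/2) × 156.744888 = 32.655185
Exact value: 31.455078
Error: 1.200107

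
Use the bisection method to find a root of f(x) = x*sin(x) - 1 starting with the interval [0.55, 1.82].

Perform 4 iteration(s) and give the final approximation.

f(x) = x*sin(x) - 1
Initial interval: [0.55, 1.82]

Iteration 1:
  c_1 = (0.550000 + 1.820000)/2 = 1.185000
  f(c_1) = f(1.185000) = 0.097901
  f(a) × f(c) < 0, new interval: [0.550000, 1.185000]
Iteration 2:
  c_2 = (0.550000 + 1.185000)/2 = 0.867500
  f(c_2) = f(0.867500) = -0.338345
  f(a) × f(c) ≥ 0, new interval: [0.867500, 1.185000]
Iteration 3:
  c_3 = (0.867500 + 1.185000)/2 = 1.026250
  f(c_3) = f(1.026250) = -0.122184
  f(a) × f(c) ≥ 0, new interval: [1.026250, 1.185000]
Iteration 4:
  c_4 = (1.026250 + 1.185000)/2 = 1.105625
  f(c_4) = f(1.105625) = -0.011853
  f(a) × f(c) ≥ 0, new interval: [1.105625, 1.185000]

After 4 iteration(s), the approximation is c_4 = 1.105625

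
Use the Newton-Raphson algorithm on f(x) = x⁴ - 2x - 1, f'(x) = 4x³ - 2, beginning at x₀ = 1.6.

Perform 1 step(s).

f(x) = x⁴ - 2x - 1
f'(x) = 4x³ - 2
x₀ = 1.6

Newton-Raphson formula: x_{n+1} = x_n - f(x_n)/f'(x_n)

Iteration 1:
  f(1.600000) = 2.353600
  f'(1.600000) = 14.384000
  x_1 = 1.600000 - 2.353600/14.384000 = 1.436374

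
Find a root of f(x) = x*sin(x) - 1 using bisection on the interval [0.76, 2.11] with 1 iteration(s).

f(x) = x*sin(x) - 1
Initial interval: [0.76, 2.11]

Iteration 1:
  c_1 = (0.760000 + 2.110000)/2 = 1.435000
  f(c_1) = f(1.435000) = 0.421789
  f(a) × f(c) < 0, new interval: [0.760000, 1.435000]

After 1 iteration(s), the approximation is c_1 = 1.435000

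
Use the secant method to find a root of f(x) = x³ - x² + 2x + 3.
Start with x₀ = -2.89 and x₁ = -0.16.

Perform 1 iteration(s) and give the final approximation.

f(x) = x³ - x² + 2x + 3
x₀ = -2.89, x₁ = -0.16

Secant formula: x_{n+1} = x_n - f(x_n)(x_n - x_{n-1})/(f(x_n) - f(x_{n-1}))

Iteration 1:
  f(-2.890000) = -35.269669
  f(-0.160000) = 2.650304
  x_2 = -0.160000 - 2.650304×(-0.160000 - (-2.890000))/(2.650304 - (-35.269669))
       = -0.350805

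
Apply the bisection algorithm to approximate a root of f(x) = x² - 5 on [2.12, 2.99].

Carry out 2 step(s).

f(x) = x² - 5
Initial interval: [2.12, 2.99]

Iteration 1:
  c_1 = (2.120000 + 2.990000)/2 = 2.555000
  f(c_1) = f(2.555000) = 1.528025
  f(a) × f(c) < 0, new interval: [2.120000, 2.555000]
Iteration 2:
  c_2 = (2.120000 + 2.555000)/2 = 2.337500
  f(c_2) = f(2.337500) = 0.463906
  f(a) × f(c) < 0, new interval: [2.120000, 2.337500]

After 2 iteration(s), the approximation is c_2 = 2.337500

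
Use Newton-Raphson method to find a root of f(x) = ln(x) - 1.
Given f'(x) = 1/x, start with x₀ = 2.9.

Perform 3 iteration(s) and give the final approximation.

f(x) = ln(x) - 1
f'(x) = 1/x
x₀ = 2.9

Newton-Raphson formula: x_{n+1} = x_n - f(x_n)/f'(x_n)

Iteration 1:
  f(2.900000) = 0.064711
  f'(2.900000) = 0.344828
  x_1 = 2.900000 - 0.064711/0.344828 = 2.712339
Iteration 2:
  f(2.712339) = -0.002189
  f'(2.712339) = 0.368685
  x_2 = 2.712339 - (-0.002189)/0.368685 = 2.718275
Iteration 3:
  f(2.718275) = -0.000002
  f'(2.718275) = 0.367880
  x_3 = 2.718275 - (-0.000002)/0.367880 = 2.718282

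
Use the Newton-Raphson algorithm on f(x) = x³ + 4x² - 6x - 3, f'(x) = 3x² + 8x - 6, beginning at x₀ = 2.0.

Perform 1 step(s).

f(x) = x³ + 4x² - 6x - 3
f'(x) = 3x² + 8x - 6
x₀ = 2.0

Newton-Raphson formula: x_{n+1} = x_n - f(x_n)/f'(x_n)

Iteration 1:
  f(2.000000) = 9.000000
  f'(2.000000) = 22.000000
  x_1 = 2.000000 - 9.000000/22.000000 = 1.590909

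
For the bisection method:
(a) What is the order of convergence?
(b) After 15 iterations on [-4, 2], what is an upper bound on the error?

(a) Bisection has linear (order 1) convergence; the error is halved each step.

(b) Error bound = (b-a)/2^n = (2 - (-4))/2^{15}
    = 6/2^{15}

(a) 1 (linear); (b) error ≤ 1.83e-04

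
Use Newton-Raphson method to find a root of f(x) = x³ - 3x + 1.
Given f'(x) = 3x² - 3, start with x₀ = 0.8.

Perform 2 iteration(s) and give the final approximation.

f(x) = x³ - 3x + 1
f'(x) = 3x² - 3
x₀ = 0.8

Newton-Raphson formula: x_{n+1} = x_n - f(x_n)/f'(x_n)

Iteration 1:
  f(0.800000) = -0.888000
  f'(0.800000) = -1.080000
  x_1 = 0.800000 - (-0.888000)/(-1.080000) = -0.022222
Iteration 2:
  f(-0.022222) = 1.066656
  f'(-0.022222) = -2.998519
  x_2 = -0.022222 - 1.066656/(-2.998519) = 0.333505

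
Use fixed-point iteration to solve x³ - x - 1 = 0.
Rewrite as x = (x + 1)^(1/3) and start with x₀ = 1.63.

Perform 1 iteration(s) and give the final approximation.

Equation: x³ - x - 1 = 0
Fixed-point form: x = (x + 1)^(1/3)
x₀ = 1.63

x_1 = g(1.630000) = 1.380337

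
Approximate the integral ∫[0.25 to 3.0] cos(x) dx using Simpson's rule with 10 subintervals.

f(x) = cos(x)
a = 0.25, b = 3.0, n = 10
h = (b - a)/n = 0.275000

Simpson's rule: (h/3)[f(x₀) + 4f(x₁) + 2f(x₂) + ... + f(xₙ)]

x_0 = 0.2500, f(x_0) = 0.968912, coefficient = 1
x_1 = 0.5250, f(x_1) = 0.865324, coefficient = 4
x_2 = 0.8000, f(x_2) = 0.696707, coefficient = 2
x_3 = 1.0750, f(x_3) = 0.475732, coefficient = 4
x_4 = 1.3500, f(x_4) = 0.219007, coefficient = 2
x_5 = 1.6250, f(x_5) = -0.054177, coefficient = 4
x_6 = 1.9000, f(x_6) = -0.323290, coefficient = 2
x_7 = 2.1750, f(x_7) = -0.568107, coefficient = 4
x_8 = 2.4500, f(x_8) = -0.770231, coefficient = 2
x_9 = 2.7250, f(x_9) = -0.914473, coefficient = 4
x_10 = 3.0000, f(x_10) = -0.989992, coefficient = 1

I ≈ (0.275000/3) × -1.159498 = -0.106287
Exact value: -0.106284
Error: 0.000003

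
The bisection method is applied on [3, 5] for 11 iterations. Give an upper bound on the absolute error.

Bisection error bound: |error| ≤ (b-a)/2^n
|error| ≤ (5 - 3)/2^11 = 2/2^11
|error| ≤ 0.0009765625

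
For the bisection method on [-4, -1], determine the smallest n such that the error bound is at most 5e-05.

We need (b-a)/2^n ≤ 5e-05
(-1 - (-4))/2^n ≤ 5e-05
3/2^n ≤ 5e-05
2^n ≥ 60000
n ≥ log₂(60000) = 15.87
n ≥ 16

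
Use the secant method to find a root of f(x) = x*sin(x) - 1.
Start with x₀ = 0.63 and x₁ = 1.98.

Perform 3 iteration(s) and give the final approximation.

f(x) = x*sin(x) - 1
x₀ = 0.63, x₁ = 1.98

Secant formula: x_{n+1} = x_n - f(x_n)(x_n - x_{n-1})/(f(x_n) - f(x_{n-1}))

Iteration 1:
  f(0.630000) = -0.628839
  f(1.980000) = 0.816527
  x_2 = 1.980000 - 0.816527×(1.980000 - 0.630000)/(0.816527 - (-0.628839))
       = 1.217348
Iteration 2:
  f(1.980000) = 0.816527
  f(1.217348) = 0.142097
  x_3 = 1.217348 - 0.142097×(1.217348 - 1.980000)/(0.142097 - 0.816527)
       = 1.056663
Iteration 3:
  f(1.217348) = 0.142097
  f(1.056663) = -0.079943
  x_4 = 1.056663 - (-0.079943)×(1.056663 - 1.217348)/(-0.079943 - 0.142097)
       = 1.114516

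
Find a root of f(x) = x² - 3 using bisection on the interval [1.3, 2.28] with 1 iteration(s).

f(x) = x² - 3
Initial interval: [1.3, 2.28]

Iteration 1:
  c_1 = (1.300000 + 2.280000)/2 = 1.790000
  f(c_1) = f(1.790000) = 0.204100
  f(a) × f(c) < 0, new interval: [1.300000, 1.790000]

After 1 iteration(s), the approximation is c_1 = 1.790000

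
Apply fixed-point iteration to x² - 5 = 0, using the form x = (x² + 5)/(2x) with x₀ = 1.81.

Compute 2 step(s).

Equation: x² - 5 = 0
Fixed-point form: x = (x² + 5)/(2x)
x₀ = 1.81

x_1 = g(1.810000) = 2.286215
x_2 = g(2.286215) = 2.236618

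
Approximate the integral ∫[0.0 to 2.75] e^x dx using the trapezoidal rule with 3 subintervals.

f(x) = e^x
a = 0.0, b = 2.75, n = 3
h = (b - a)/n = 0.916667

Trapezoidal rule: (h/2)[f(x₀) + 2f(x₁) + 2f(x₂) + ... + f(xₙ)]

x_0 = 0.0000, f(x_0) = 1.000000, coefficient = 1
x_1 = 0.9167, f(x_1) = 2.500940, coefficient = 2
x_2 = 1.8333, f(x_2) = 6.254701, coefficient = 2
x_3 = 2.7500, f(x_3) = 15.642632, coefficient = 1

I ≈ (0.916667/2) × 34.153914 = 15.653877
Exact value: 14.642632
Error: 1.011245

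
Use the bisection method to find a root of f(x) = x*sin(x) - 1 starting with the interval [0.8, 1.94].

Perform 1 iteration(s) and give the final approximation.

f(x) = x*sin(x) - 1
Initial interval: [0.8, 1.94]

Iteration 1:
  c_1 = (0.800000 + 1.940000)/2 = 1.370000
  f(c_1) = f(1.370000) = 0.342474
  f(a) × f(c) < 0, new interval: [0.800000, 1.370000]

After 1 iteration(s), the approximation is c_1 = 1.370000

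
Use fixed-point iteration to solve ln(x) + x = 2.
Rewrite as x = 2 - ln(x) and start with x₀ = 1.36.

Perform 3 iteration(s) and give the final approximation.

Equation: ln(x) + x = 2
Fixed-point form: x = 2 - ln(x)
x₀ = 1.36

x_1 = g(1.360000) = 1.692515
x_2 = g(1.692515) = 1.473784
x_3 = g(1.473784) = 1.612167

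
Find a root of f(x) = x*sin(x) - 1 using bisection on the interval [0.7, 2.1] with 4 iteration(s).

f(x) = x*sin(x) - 1
Initial interval: [0.7, 2.1]

Iteration 1:
  c_1 = (0.700000 + 2.100000)/2 = 1.400000
  f(c_1) = f(1.400000) = 0.379630
  f(a) × f(c) < 0, new interval: [0.700000, 1.400000]
Iteration 2:
  c_2 = (0.700000 + 1.400000)/2 = 1.050000
  f(c_2) = f(1.050000) = -0.089206
  f(a) × f(c) ≥ 0, new interval: [1.050000, 1.400000]
Iteration 3:
  c_3 = (1.050000 + 1.400000)/2 = 1.225000
  f(c_3) = f(1.225000) = 0.152487
  f(a) × f(c) < 0, new interval: [1.050000, 1.225000]
Iteration 4:
  c_4 = (1.050000 + 1.225000)/2 = 1.137500
  f(c_4) = f(1.137500) = 0.032380
  f(a) × f(c) < 0, new interval: [1.050000, 1.137500]

After 4 iteration(s), the approximation is c_4 = 1.137500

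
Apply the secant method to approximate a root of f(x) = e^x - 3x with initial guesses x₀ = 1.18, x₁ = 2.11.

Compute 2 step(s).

f(x) = e^x - 3x
x₀ = 1.18, x₁ = 2.11

Secant formula: x_{n+1} = x_n - f(x_n)(x_n - x_{n-1})/(f(x_n) - f(x_{n-1}))

Iteration 1:
  f(1.180000) = -0.285626
  f(2.110000) = 1.918241
  x_2 = 2.110000 - 1.918241×(2.110000 - 1.180000)/(1.918241 - (-0.285626))
       = 1.300530
Iteration 2:
  f(2.110000) = 1.918241
  f(1.300530) = -0.230348
  x_3 = 1.300530 - (-0.230348)×(1.300530 - 2.110000)/(-0.230348 - 1.918241)
       = 1.387312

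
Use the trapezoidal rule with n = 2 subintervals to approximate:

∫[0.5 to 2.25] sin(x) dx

f(x) = sin(x)
a = 0.5, b = 2.25, n = 2
h = (b - a)/n = 0.875000

Trapezoidal rule: (h/2)[f(x₀) + 2f(x₁) + 2f(x₂) + ... + f(xₙ)]

x_0 = 0.5000, f(x_0) = 0.479426, coefficient = 1
x_1 = 1.3750, f(x_1) = 0.980893, coefficient = 2
x_2 = 2.2500, f(x_2) = 0.778073, coefficient = 1

I ≈ (0.875000/2) × 3.219285 = 1.408437
Exact value: 1.505756
Error: 0.097319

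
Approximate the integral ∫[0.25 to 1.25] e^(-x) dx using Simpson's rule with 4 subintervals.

f(x) = e^(-x)
a = 0.25, b = 1.25, n = 4
h = (b - a)/n = 0.250000

Simpson's rule: (h/3)[f(x₀) + 4f(x₁) + 2f(x₂) + ... + f(xₙ)]

x_0 = 0.2500, f(x_0) = 0.778801, coefficient = 1
x_1 = 0.5000, f(x_1) = 0.606531, coefficient = 4
x_2 = 0.7500, f(x_2) = 0.472367, coefficient = 2
x_3 = 1.0000, f(x_3) = 0.367879, coefficient = 4
x_4 = 1.2500, f(x_4) = 0.286505, coefficient = 1

I ≈ (0.250000/3) × 5.907679 = 0.492307
Exact value: 0.492296
Error: 0.000011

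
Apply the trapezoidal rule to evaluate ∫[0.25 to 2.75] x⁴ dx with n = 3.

f(x) = x⁴
a = 0.25, b = 2.75, n = 3
h = (b - a)/n = 0.833333

Trapezoidal rule: (h/2)[f(x₀) + 2f(x₁) + 2f(x₂) + ... + f(xₙ)]

x_0 = 0.2500, f(x_0) = 0.003906, coefficient = 1
x_1 = 1.0833, f(x_1) = 1.377363, coefficient = 2
x_2 = 1.9167, f(x_2) = 13.495419, coefficient = 2
x_3 = 2.7500, f(x_3) = 57.191406, coefficient = 1

I ≈ (0.833333/2) × 86.940876 = 36.225365
Exact value: 31.455078
Error: 4.770287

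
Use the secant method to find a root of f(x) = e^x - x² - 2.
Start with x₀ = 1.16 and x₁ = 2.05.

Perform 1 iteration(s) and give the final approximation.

f(x) = e^x - x² - 2
x₀ = 1.16, x₁ = 2.05

Secant formula: x_{n+1} = x_n - f(x_n)(x_n - x_{n-1})/(f(x_n) - f(x_{n-1}))

Iteration 1:
  f(1.160000) = -0.155667
  f(2.050000) = 1.565401
  x_2 = 2.050000 - 1.565401×(2.050000 - 1.160000)/(1.565401 - (-0.155667))
       = 1.240499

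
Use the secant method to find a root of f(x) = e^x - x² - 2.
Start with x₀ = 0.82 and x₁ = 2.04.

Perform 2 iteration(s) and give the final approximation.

f(x) = e^x - x² - 2
x₀ = 0.82, x₁ = 2.04

Secant formula: x_{n+1} = x_n - f(x_n)(x_n - x_{n-1})/(f(x_n) - f(x_{n-1}))

Iteration 1:
  f(0.820000) = -0.401900
  f(2.040000) = 1.529009
  x_2 = 2.040000 - 1.529009×(2.040000 - 0.820000)/(1.529009 - (-0.401900))
       = 1.073931
Iteration 2:
  f(2.040000) = 1.529009
  f(1.073931) = -0.226465
  x_3 = 1.073931 - (-0.226465)×(1.073931 - 2.040000)/(-0.226465 - 1.529009)
       = 1.198559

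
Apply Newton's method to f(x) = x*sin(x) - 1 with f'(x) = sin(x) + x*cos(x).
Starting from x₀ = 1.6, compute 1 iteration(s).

f(x) = x*sin(x) - 1
f'(x) = sin(x) + x*cos(x)
x₀ = 1.6

Newton-Raphson formula: x_{n+1} = x_n - f(x_n)/f'(x_n)

Iteration 1:
  f(1.600000) = 0.599318
  f'(1.600000) = 0.952854
  x_1 = 1.600000 - 0.599318/0.952854 = 0.971029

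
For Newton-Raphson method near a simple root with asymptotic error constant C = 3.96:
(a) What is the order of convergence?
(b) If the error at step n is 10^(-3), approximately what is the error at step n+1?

(a) Newton-Raphson has quadratic (order 2) convergence near simple roots.
    This means |e_{n+1}| ≈ C|e_n|².

(b) With |e_n| = 10^(-3) and C = 3.96:
    |e_{n+1}| ≈ 3.96 × (10^(-3))² = 3.96 × 10^(-6)

(a) 2 (quadratic); (b) |e_{n+1}| ≈ 3.960e-06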